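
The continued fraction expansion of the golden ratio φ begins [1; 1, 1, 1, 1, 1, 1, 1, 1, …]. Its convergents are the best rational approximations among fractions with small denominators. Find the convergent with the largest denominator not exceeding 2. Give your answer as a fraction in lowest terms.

a_0 = 1: 1/1  (≤ bound)
a_1 = 1: 2/1  (≤ bound)
a_2 = 1: 3/2  (≤ bound)
a_3 = 1: 5/3  (> 2, stop)

3/2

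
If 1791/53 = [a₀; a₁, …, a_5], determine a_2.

3

Run the Euclidean algorithm, recording each quotient:
1791 = 33·53 + 42, so a_0 = 33
53 = 1·42 + 11, so a_1 = 1
42 = 3·11 + 9, so a_2 = 3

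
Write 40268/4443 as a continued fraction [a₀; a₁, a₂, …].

[9; 15, 1, 4, 3, 3, 5]

Run the Euclidean algorithm, recording each quotient:
40268 = 9·4443 + 281, so a_0 = 9
4443 = 15·281 + 228, so a_1 = 15
281 = 1·228 + 53, so a_2 = 1
228 = 4·53 + 16, so a_3 = 4
53 = 3·16 + 5, so a_4 = 3
16 = 3·5 + 1, so a_5 = 3
5 = 5·1 + 0, so a_6 = 5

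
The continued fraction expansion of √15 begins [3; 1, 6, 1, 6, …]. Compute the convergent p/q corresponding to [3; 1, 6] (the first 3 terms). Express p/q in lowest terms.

Starting at the tail and folding back:
Start with 6.
1 + 1/(6/1) = 1 + 1/6 = 7/6
3 + 1/(7/6) = 3 + 6/7 = 27/7

27/7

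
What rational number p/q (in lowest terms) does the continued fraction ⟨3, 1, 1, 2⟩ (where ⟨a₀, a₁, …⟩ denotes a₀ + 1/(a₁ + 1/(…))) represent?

Work from the innermost term outward:
Start with 2.
1 + 1/(2/1) = 1 + 1/2 = 3/2
1 + 1/(3/2) = 1 + 2/3 = 5/3
3 + 1/(5/3) = 3 + 3/5 = 18/5

18/5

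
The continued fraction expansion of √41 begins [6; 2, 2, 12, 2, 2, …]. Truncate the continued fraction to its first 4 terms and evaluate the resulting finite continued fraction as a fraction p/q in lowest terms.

397/62

Compute successive convergents:
a_0 = 6: 6/1
a_1 = 2: 13/2
a_2 = 2: 32/5
a_3 = 12: 397/62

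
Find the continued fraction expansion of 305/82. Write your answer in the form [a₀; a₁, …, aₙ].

305 ÷ 82 → quotient 3, remainder 59
82 ÷ 59 → quotient 1, remainder 23
59 ÷ 23 → quotient 2, remainder 13
23 ÷ 13 → quotient 1, remainder 10
13 ÷ 10 → quotient 1, remainder 3
10 ÷ 3 → quotient 3, remainder 1
3 ÷ 1 → quotient 3, remainder 0

[3; 1, 2, 1, 1, 3, 3]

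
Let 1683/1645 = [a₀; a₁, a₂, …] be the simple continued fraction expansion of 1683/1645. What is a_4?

5

1683 ÷ 1645 → quotient 1, remainder 38
1645 ÷ 38 → quotient 43, remainder 11
38 ÷ 11 → quotient 3, remainder 5
11 ÷ 5 → quotient 2, remainder 1
5 ÷ 1 → quotient 5, remainder 0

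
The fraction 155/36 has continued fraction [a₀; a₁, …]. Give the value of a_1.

3

155 ÷ 36 → quotient 4, remainder 11
36 ÷ 11 → quotient 3, remainder 3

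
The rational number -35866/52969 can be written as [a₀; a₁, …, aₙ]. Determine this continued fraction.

⌊-35866/52969⌋ = -1, remainder 17103
⌊52969/17103⌋ = 3, remainder 1660
⌊17103/1660⌋ = 10, remainder 503
⌊1660/503⌋ = 3, remainder 151
⌊503/151⌋ = 3, remainder 50
⌊151/50⌋ = 3, remainder 1
⌊50/1⌋ = 50, remainder 0

[-1; 3, 10, 3, 3, 3, 50]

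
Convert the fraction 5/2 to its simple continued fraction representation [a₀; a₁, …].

[2; 2]

Repeatedly divide and take the remainder:
⌊5/2⌋ = 2, remainder 1
⌊2/1⌋ = 2, remainder 0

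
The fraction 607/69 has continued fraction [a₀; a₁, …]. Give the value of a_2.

3

⌊607/69⌋ = 8, remainder 55
⌊69/55⌋ = 1, remainder 14
⌊55/14⌋ = 3, remainder 13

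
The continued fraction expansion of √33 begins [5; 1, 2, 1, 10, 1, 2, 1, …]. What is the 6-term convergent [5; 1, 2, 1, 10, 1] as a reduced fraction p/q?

Collapse the nested fraction from the inside out:
Start with 1.
10 + 1/(1/1) = 10 + 1/1 = 11/1
1 + 1/(11/1) = 1 + 1/11 = 12/11
2 + 1/(12/11) = 2 + 11/12 = 35/12
1 + 1/(35/12) = 1 + 12/35 = 47/35
5 + 1/(47/35) = 5 + 35/47 = 270/47

270/47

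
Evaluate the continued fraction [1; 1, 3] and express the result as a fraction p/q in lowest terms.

a_0 = 1: 1/1
a_1 = 1: 2/1
a_2 = 3: 7/4

7/4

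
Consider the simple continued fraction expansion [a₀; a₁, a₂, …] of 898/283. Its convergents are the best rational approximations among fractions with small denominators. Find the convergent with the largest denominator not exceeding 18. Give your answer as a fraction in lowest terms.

List convergents until the denominator exceeds the bound:
a_0 = 3: 3/1  (≤ bound)
a_1 = 5: 16/5  (≤ bound)
a_2 = 1: 19/6  (≤ bound)
a_3 = 3: 73/23  (> 18, stop)

19/6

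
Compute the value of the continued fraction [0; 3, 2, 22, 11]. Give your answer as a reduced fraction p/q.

a_0 = 0: 0/1
a_1 = 3: 1/3
a_2 = 2: 2/7
a_3 = 22: 45/157
a_4 = 11: 497/1734

497/1734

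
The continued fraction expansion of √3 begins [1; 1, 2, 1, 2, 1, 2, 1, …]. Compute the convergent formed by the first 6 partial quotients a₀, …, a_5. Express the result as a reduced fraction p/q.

26/15

Compute successive convergents:
a_0 = 1: 1/1
a_1 = 1: 2/1
a_2 = 2: 5/3
a_3 = 1: 7/4
a_4 = 2: 19/11
a_5 = 1: 26/15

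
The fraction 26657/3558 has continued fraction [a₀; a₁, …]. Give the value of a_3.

3

⌊26657/3558⌋ = 7, remainder 1751
⌊3558/1751⌋ = 2, remainder 56
⌊1751/56⌋ = 31, remainder 15
⌊56/15⌋ = 3, remainder 11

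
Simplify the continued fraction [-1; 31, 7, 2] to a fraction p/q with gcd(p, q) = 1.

Starting at the tail and folding back:
Start with 2.
7 + 1/(2/1) = 7 + 1/2 = 15/2
31 + 1/(15/2) = 31 + 2/15 = 467/15
-1 + 1/(467/15) = -1 + 15/467 = -452/467

-452/467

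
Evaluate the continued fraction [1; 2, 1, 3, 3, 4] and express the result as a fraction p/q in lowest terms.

a_0 = 1: 1/1
a_1 = 2: 3/2
a_2 = 1: 4/3
a_3 = 3: 15/11
a_4 = 3: 49/36
a_5 = 4: 211/155

211/155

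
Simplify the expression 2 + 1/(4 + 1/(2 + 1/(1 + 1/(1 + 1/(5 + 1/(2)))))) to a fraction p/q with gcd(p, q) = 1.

597/268

Work from the innermost term outward:
Start with 2.
5 + 1/(2/1) = 5 + 1/2 = 11/2
1 + 1/(11/2) = 1 + 2/11 = 13/11
1 + 1/(13/11) = 1 + 11/13 = 24/13
2 + 1/(24/13) = 2 + 13/24 = 61/24
4 + 1/(61/24) = 4 + 24/61 = 268/61
2 + 1/(268/61) = 2 + 61/268 = 597/268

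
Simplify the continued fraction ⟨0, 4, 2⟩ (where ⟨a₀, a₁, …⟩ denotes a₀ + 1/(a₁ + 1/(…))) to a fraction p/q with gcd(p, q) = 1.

2/9

Use the convergent recurrence hₖ = aₖ·hₖ₋₁ + hₖ₋₂ (and likewise for the denominators kₖ):
a_0 = 0: 0/1
a_1 = 4: 1/4
a_2 = 2: 2/9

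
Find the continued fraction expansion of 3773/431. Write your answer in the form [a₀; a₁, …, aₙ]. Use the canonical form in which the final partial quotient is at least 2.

3773 ÷ 431 → quotient 8, remainder 325
431 ÷ 325 → quotient 1, remainder 106
325 ÷ 106 → quotient 3, remainder 7
106 ÷ 7 → quotient 15, remainder 1
7 ÷ 1 → quotient 7, remainder 0

[8; 1, 3, 15, 7]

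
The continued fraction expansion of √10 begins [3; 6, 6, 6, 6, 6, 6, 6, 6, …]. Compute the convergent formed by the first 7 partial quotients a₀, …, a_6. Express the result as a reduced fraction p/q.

Collapse the nested fraction from the inside out:
Start with 6.
6 + 1/(6/1) = 6 + 1/6 = 37/6
6 + 1/(37/6) = 6 + 6/37 = 228/37
6 + 1/(228/37) = 6 + 37/228 = 1405/228
6 + 1/(1405/228) = 6 + 228/1405 = 8658/1405
6 + 1/(8658/1405) = 6 + 1405/8658 = 53353/8658
3 + 1/(53353/8658) = 3 + 8658/53353 = 168717/53353

168717/53353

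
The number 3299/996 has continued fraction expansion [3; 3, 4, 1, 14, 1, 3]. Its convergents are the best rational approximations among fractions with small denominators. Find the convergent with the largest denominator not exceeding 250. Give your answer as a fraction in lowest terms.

785/237

List convergents until the denominator exceeds the bound:
a_0 = 3: 3/1  (≤ bound)
a_1 = 3: 10/3  (≤ bound)
a_2 = 4: 43/13  (≤ bound)
a_3 = 1: 53/16  (≤ bound)
a_4 = 14: 785/237  (≤ bound)
a_5 = 1: 838/253  (> 250, stop)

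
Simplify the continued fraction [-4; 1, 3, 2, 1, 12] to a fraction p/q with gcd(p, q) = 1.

-533/165

a_0 = -4: -4/1
a_1 = 1: -3/1
a_2 = 3: -13/4
a_3 = 2: -29/9
a_4 = 1: -42/13
a_5 = 12: -533/165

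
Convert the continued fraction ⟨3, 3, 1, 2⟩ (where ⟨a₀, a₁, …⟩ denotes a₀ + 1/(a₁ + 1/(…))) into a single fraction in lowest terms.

36/11

a_0 = 3: 3/1
a_1 = 3: 10/3
a_2 = 1: 13/4
a_3 = 2: 36/11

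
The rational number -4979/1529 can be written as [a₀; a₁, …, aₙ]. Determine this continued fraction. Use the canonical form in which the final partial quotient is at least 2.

⌊-4979/1529⌋ = -4, remainder 1137
⌊1529/1137⌋ = 1, remainder 392
⌊1137/392⌋ = 2, remainder 353
⌊392/353⌋ = 1, remainder 39
⌊353/39⌋ = 9, remainder 2
⌊39/2⌋ = 19, remainder 1
⌊2/1⌋ = 2, remainder 0

[-4; 1, 2, 1, 9, 19, 2]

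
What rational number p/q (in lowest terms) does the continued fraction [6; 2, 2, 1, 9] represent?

437/68

Collapse the nested fraction from the inside out:
Start with 9.
1 + 1/(9/1) = 1 + 1/9 = 10/9
2 + 1/(10/9) = 2 + 9/10 = 29/10
2 + 1/(29/10) = 2 + 10/29 = 68/29
6 + 1/(68/29) = 6 + 29/68 = 437/68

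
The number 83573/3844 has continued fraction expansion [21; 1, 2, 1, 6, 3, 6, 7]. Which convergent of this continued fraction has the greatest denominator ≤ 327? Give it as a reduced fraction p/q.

1848/85

List convergents until the denominator exceeds the bound:
a_0 = 21: 21/1  (≤ bound)
a_1 = 1: 22/1  (≤ bound)
a_2 = 2: 65/3  (≤ bound)
a_3 = 1: 87/4  (≤ bound)
a_4 = 6: 587/27  (≤ bound)
a_5 = 3: 1848/85  (≤ bound)
a_6 = 6: 11675/537  (> 327, stop)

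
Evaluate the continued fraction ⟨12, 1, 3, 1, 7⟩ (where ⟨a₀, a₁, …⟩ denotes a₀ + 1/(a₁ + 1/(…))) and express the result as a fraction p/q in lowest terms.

Compute successive convergents:
a_0 = 12: 12/1
a_1 = 1: 13/1
a_2 = 3: 51/4
a_3 = 1: 64/5
a_4 = 7: 499/39

499/39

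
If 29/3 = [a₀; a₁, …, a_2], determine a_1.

1

29 ÷ 3 → quotient 9, remainder 2
3 ÷ 2 → quotient 1, remainder 1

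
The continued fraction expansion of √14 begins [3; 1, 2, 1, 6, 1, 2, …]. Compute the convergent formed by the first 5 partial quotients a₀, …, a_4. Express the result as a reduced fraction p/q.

Build up convergents one term at a time:
a_0 = 3: 3/1
a_1 = 1: 4/1
a_2 = 2: 11/3
a_3 = 1: 15/4
a_4 = 6: 101/27

101/27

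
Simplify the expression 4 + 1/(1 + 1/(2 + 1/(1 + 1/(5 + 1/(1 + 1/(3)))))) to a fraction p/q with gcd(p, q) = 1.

Build up convergents one term at a time:
a_0 = 4: 4/1
a_1 = 1: 5/1
a_2 = 2: 14/3
a_3 = 1: 19/4
a_4 = 5: 109/23
a_5 = 1: 128/27
a_6 = 3: 493/104

493/104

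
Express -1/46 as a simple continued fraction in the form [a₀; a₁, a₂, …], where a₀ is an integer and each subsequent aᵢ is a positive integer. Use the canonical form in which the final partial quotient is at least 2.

[-1; 1, 45]

Run the Euclidean algorithm, recording each quotient:
-1 = -1·46 + 45, so a_0 = -1
46 = 1·45 + 1, so a_1 = 1
45 = 45·1 + 0, so a_2 = 45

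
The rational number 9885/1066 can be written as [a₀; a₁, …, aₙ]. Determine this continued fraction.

[9; 3, 1, 1, 1, 31, 1, 2]

9885 ÷ 1066 → quotient 9, remainder 291
1066 ÷ 291 → quotient 3, remainder 193
291 ÷ 193 → quotient 1, remainder 98
193 ÷ 98 → quotient 1, remainder 95
98 ÷ 95 → quotient 1, remainder 3
95 ÷ 3 → quotient 31, remainder 2
3 ÷ 2 → quotient 1, remainder 1
2 ÷ 1 → quotient 2, remainder 0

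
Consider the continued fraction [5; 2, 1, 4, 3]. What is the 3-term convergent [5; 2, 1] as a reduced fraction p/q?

Use the convergent recurrence hₖ = aₖ·hₖ₋₁ + hₖ₋₂ (and likewise for the denominators kₖ):
a_0 = 5: 5/1
a_1 = 2: 11/2
a_2 = 1: 16/3

16/3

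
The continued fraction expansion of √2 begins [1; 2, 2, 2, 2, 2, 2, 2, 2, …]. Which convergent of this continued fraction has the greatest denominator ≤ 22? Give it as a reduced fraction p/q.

17/12

a_0 = 1: 1/1  (≤ bound)
a_1 = 2: 3/2  (≤ bound)
a_2 = 2: 7/5  (≤ bound)
a_3 = 2: 17/12  (≤ bound)
a_4 = 2: 41/29  (> 22, stop)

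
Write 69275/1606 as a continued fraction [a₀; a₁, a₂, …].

[43; 7, 2, 2, 43]

Run the Euclidean algorithm, recording each quotient:
⌊69275/1606⌋ = 43, remainder 217
⌊1606/217⌋ = 7, remainder 87
⌊217/87⌋ = 2, remainder 43
⌊87/43⌋ = 2, remainder 1
⌊43/1⌋ = 43, remainder 0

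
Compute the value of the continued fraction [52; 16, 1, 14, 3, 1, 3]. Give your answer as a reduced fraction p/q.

201885/3878

Start with 3.
1 + 1/(3/1) = 1 + 1/3 = 4/3
3 + 1/(4/3) = 3 + 3/4 = 15/4
14 + 1/(15/4) = 14 + 4/15 = 214/15
1 + 1/(214/15) = 1 + 15/214 = 229/214
16 + 1/(229/214) = 16 + 214/229 = 3878/229
52 + 1/(3878/229) = 52 + 229/3878 = 201885/3878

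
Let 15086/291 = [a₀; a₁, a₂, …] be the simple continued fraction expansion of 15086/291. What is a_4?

15

15086 ÷ 291 → quotient 51, remainder 245
291 ÷ 245 → quotient 1, remainder 46
245 ÷ 46 → quotient 5, remainder 15
46 ÷ 15 → quotient 3, remainder 1
15 ÷ 1 → quotient 15, remainder 0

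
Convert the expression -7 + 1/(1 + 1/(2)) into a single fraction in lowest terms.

-19/3

Use the convergent recurrence hₖ = aₖ·hₖ₋₁ + hₖ₋₂ (and likewise for the denominators kₖ):
a_0 = -7: -7/1
a_1 = 1: -6/1
a_2 = 2: -19/3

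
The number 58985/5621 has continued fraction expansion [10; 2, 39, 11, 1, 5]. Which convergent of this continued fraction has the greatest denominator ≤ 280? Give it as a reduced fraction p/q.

a_0 = 10: 10/1  (≤ bound)
a_1 = 2: 21/2  (≤ bound)
a_2 = 39: 829/79  (≤ bound)
a_3 = 11: 9140/871  (> 280, stop)

829/79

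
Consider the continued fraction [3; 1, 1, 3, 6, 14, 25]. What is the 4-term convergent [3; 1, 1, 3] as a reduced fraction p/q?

25/7

Compute successive convergents:
a_0 = 3: 3/1
a_1 = 1: 4/1
a_2 = 1: 7/2
a_3 = 3: 25/7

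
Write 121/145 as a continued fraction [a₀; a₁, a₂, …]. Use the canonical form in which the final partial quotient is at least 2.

[0; 1, 5, 24]

121 = 0·145 + 121, so a_0 = 0
145 = 1·121 + 24, so a_1 = 1
121 = 5·24 + 1, so a_2 = 5
24 = 24·1 + 0, so a_3 = 24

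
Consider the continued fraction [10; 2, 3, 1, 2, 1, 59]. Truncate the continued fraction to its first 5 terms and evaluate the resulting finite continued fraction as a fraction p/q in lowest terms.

261/25

a_0 = 10: 10/1
a_1 = 2: 21/2
a_2 = 3: 73/7
a_3 = 1: 94/9
a_4 = 2: 261/25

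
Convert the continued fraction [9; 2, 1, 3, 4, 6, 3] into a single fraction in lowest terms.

8669/926

Start with 3.
6 + 1/(3/1) = 6 + 1/3 = 19/3
4 + 1/(19/3) = 4 + 3/19 = 79/19
3 + 1/(79/19) = 3 + 19/79 = 256/79
1 + 1/(256/79) = 1 + 79/256 = 335/256
2 + 1/(335/256) = 2 + 256/335 = 926/335
9 + 1/(926/335) = 9 + 335/926 = 8669/926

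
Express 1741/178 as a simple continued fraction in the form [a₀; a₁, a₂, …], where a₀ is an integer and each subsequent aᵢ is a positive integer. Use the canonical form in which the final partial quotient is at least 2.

Run the Euclidean algorithm, recording each quotient:
1741 ÷ 178 → quotient 9, remainder 139
178 ÷ 139 → quotient 1, remainder 39
139 ÷ 39 → quotient 3, remainder 22
39 ÷ 22 → quotient 1, remainder 17
22 ÷ 17 → quotient 1, remainder 5
17 ÷ 5 → quotient 3, remainder 2
5 ÷ 2 → quotient 2, remainder 1
2 ÷ 1 → quotient 2, remainder 0

[9; 1, 3, 1, 1, 3, 2, 2]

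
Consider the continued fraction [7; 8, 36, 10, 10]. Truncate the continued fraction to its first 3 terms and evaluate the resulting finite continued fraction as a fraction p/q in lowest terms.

2059/289

Build up convergents one term at a time:
a_0 = 7: 7/1
a_1 = 8: 57/8
a_2 = 36: 2059/289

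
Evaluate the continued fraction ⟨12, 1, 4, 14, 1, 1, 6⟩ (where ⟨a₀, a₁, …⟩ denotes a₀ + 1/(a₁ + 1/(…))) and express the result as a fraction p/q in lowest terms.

12265/958

Start with 6.
1 + 1/(6/1) = 1 + 1/6 = 7/6
1 + 1/(7/6) = 1 + 6/7 = 13/7
14 + 1/(13/7) = 14 + 7/13 = 189/13
4 + 1/(189/13) = 4 + 13/189 = 769/189
1 + 1/(769/189) = 1 + 189/769 = 958/769
12 + 1/(958/769) = 12 + 769/958 = 12265/958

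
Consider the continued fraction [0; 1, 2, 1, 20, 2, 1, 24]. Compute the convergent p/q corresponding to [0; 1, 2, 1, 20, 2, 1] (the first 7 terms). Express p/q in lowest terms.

189/253

a_0 = 0: 0/1
a_1 = 1: 1/1
a_2 = 2: 2/3
a_3 = 1: 3/4
a_4 = 20: 62/83
a_5 = 2: 127/170
a_6 = 1: 189/253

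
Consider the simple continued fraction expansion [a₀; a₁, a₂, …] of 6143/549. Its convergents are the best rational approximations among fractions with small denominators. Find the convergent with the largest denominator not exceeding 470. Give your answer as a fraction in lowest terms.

2540/227

List convergents until the denominator exceeds the bound:
a_0 = 11: 11/1  (≤ bound)
a_1 = 5: 56/5  (≤ bound)
a_2 = 3: 179/16  (≤ bound)
a_3 = 1: 235/21  (≤ bound)
a_4 = 1: 414/37  (≤ bound)
a_5 = 2: 1063/95  (≤ bound)
a_6 = 2: 2540/227  (≤ bound)
a_7 = 2: 6143/549  (> 470, stop)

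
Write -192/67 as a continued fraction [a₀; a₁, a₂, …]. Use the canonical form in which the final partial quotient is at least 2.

[-3; 7, 2, 4]

Run the Euclidean algorithm, recording each quotient:
-192 = -3·67 + 9, so a_0 = -3
67 = 7·9 + 4, so a_1 = 7
9 = 2·4 + 1, so a_2 = 2
4 = 4·1 + 0, so a_3 = 4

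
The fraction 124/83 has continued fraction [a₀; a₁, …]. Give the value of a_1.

2

Run the Euclidean algorithm, recording each quotient:
124 = 1·83 + 41, so a_0 = 1
83 = 2·41 + 1, so a_1 = 2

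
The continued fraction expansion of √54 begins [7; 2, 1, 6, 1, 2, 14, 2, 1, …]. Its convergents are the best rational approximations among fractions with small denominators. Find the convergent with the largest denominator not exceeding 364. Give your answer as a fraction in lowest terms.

485/66

List convergents until the denominator exceeds the bound:
a_0 = 7: 7/1  (≤ bound)
a_1 = 2: 15/2  (≤ bound)
a_2 = 1: 22/3  (≤ bound)
a_3 = 6: 147/20  (≤ bound)
a_4 = 1: 169/23  (≤ bound)
a_5 = 2: 485/66  (≤ bound)
a_6 = 14: 6959/947  (> 364, stop)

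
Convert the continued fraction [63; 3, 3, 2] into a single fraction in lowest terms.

a_0 = 63: 63/1
a_1 = 3: 190/3
a_2 = 3: 633/10
a_3 = 2: 1456/23

1456/23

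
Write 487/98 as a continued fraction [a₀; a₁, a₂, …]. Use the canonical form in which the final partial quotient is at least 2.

[4; 1, 31, 1, 2]

487 ÷ 98 → quotient 4, remainder 95
98 ÷ 95 → quotient 1, remainder 3
95 ÷ 3 → quotient 31, remainder 2
3 ÷ 2 → quotient 1, remainder 1
2 ÷ 1 → quotient 2, remainder 0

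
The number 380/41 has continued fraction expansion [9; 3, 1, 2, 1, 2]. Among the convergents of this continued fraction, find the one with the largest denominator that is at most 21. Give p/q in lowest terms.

139/15

List convergents until the denominator exceeds the bound:
a_0 = 9: 9/1  (≤ bound)
a_1 = 3: 28/3  (≤ bound)
a_2 = 1: 37/4  (≤ bound)
a_3 = 2: 102/11  (≤ bound)
a_4 = 1: 139/15  (≤ bound)
a_5 = 2: 380/41  (> 21, stop)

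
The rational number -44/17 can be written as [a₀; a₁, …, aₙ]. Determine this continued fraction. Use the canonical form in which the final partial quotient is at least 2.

Run the Euclidean algorithm, recording each quotient:
-44 ÷ 17 → quotient -3, remainder 7
17 ÷ 7 → quotient 2, remainder 3
7 ÷ 3 → quotient 2, remainder 1
3 ÷ 1 → quotient 3, remainder 0

[-3; 2, 2, 3]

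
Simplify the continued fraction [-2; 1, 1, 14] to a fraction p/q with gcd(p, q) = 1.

-43/29

Work from the innermost term outward:
Start with 14.
1 + 1/(14/1) = 1 + 1/14 = 15/14
1 + 1/(15/14) = 1 + 14/15 = 29/15
-2 + 1/(29/15) = -2 + 15/29 = -43/29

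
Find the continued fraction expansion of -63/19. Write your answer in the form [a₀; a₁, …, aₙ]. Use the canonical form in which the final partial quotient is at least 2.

[-4; 1, 2, 6]

Repeatedly divide and take the remainder:
⌊-63/19⌋ = -4, remainder 13
⌊19/13⌋ = 1, remainder 6
⌊13/6⌋ = 2, remainder 1
⌊6/1⌋ = 6, remainder 0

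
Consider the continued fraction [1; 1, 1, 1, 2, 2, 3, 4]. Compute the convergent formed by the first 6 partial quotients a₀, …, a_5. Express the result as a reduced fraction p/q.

Start with 2.
2 + 1/(2/1) = 2 + 1/2 = 5/2
1 + 1/(5/2) = 1 + 2/5 = 7/5
1 + 1/(7/5) = 1 + 5/7 = 12/7
1 + 1/(12/7) = 1 + 7/12 = 19/12
1 + 1/(19/12) = 1 + 12/19 = 31/19

31/19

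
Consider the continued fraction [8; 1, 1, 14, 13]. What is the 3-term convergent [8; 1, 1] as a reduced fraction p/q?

17/2

a_0 = 8: 8/1
a_1 = 1: 9/1
a_2 = 1: 17/2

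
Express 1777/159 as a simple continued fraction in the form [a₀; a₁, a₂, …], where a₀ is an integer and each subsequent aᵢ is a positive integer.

[11; 5, 1, 2, 9]

Run the Euclidean algorithm, recording each quotient:
⌊1777/159⌋ = 11, remainder 28
⌊159/28⌋ = 5, remainder 19
⌊28/19⌋ = 1, remainder 9
⌊19/9⌋ = 2, remainder 1
⌊9/1⌋ = 9, remainder 0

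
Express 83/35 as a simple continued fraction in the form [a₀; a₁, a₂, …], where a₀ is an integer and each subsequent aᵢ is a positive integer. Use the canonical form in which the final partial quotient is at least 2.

[2; 2, 1, 2, 4]

Apply division with remainder until the remainder is 0:
83 = 2·35 + 13, so a_0 = 2
35 = 2·13 + 9, so a_1 = 2
13 = 1·9 + 4, so a_2 = 1
9 = 2·4 + 1, so a_3 = 2
4 = 4·1 + 0, so a_4 = 4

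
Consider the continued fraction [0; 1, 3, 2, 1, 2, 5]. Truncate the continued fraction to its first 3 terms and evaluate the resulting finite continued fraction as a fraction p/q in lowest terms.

3/4

Compute successive convergents:
a_0 = 0: 0/1
a_1 = 1: 1/1
a_2 = 3: 3/4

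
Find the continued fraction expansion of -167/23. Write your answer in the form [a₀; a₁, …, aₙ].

[-8; 1, 2, 1, 5]

-167 ÷ 23 → quotient -8, remainder 17
23 ÷ 17 → quotient 1, remainder 6
17 ÷ 6 → quotient 2, remainder 5
6 ÷ 5 → quotient 1, remainder 1
5 ÷ 1 → quotient 5, remainder 0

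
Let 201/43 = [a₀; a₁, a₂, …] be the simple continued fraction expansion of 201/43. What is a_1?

201 = 4·43 + 29, so a_0 = 4
43 = 1·29 + 14, so a_1 = 1

1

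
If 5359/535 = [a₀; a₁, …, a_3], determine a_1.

59

Apply division with remainder until the remainder is 0:
5359 ÷ 535 → quotient 10, remainder 9
535 ÷ 9 → quotient 59, remainder 4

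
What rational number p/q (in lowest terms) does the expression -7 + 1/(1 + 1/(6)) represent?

Start with 6.
1 + 1/(6/1) = 1 + 1/6 = 7/6
-7 + 1/(7/6) = -7 + 6/7 = -43/7

-43/7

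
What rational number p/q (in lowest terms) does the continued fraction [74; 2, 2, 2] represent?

893/12

Work from the innermost term outward:
Start with 2.
2 + 1/(2/1) = 2 + 1/2 = 5/2
2 + 1/(5/2) = 2 + 2/5 = 12/5
74 + 1/(12/5) = 74 + 5/12 = 893/12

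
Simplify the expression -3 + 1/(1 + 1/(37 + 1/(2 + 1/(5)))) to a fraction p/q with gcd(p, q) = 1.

a_0 = -3: -3/1
a_1 = 1: -2/1
a_2 = 37: -77/38
a_3 = 2: -156/77
a_4 = 5: -857/423

-857/423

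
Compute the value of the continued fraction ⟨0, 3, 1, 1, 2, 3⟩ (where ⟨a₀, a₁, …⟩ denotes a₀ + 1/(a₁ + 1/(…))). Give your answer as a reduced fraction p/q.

a_0 = 0: 0/1
a_1 = 3: 1/3
a_2 = 1: 1/4
a_3 = 1: 2/7
a_4 = 2: 5/18
a_5 = 3: 17/61

17/61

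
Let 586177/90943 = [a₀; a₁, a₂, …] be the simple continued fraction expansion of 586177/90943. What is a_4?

586177 ÷ 90943 → quotient 6, remainder 40519
90943 ÷ 40519 → quotient 2, remainder 9905
40519 ÷ 9905 → quotient 4, remainder 899
9905 ÷ 899 → quotient 11, remainder 16
899 ÷ 16 → quotient 56, remainder 3

56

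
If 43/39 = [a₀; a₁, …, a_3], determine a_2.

43 ÷ 39 → quotient 1, remainder 4
39 ÷ 4 → quotient 9, remainder 3
4 ÷ 3 → quotient 1, remainder 1

1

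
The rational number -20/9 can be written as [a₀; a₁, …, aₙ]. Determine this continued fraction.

[-3; 1, 3, 2]

Run the Euclidean algorithm, recording each quotient:
-20 = -3·9 + 7, so a_0 = -3
9 = 1·7 + 2, so a_1 = 1
7 = 3·2 + 1, so a_2 = 3
2 = 2·1 + 0, so a_3 = 2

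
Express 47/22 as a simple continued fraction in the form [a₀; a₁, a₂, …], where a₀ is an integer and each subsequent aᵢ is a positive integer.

[2; 7, 3]

47 ÷ 22 → quotient 2, remainder 3
22 ÷ 3 → quotient 7, remainder 1
3 ÷ 1 → quotient 3, remainder 0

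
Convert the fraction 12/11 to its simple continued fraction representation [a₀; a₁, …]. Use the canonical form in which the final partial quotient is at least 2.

⌊12/11⌋ = 1, remainder 1
⌊11/1⌋ = 11, remainder 0

[1; 11]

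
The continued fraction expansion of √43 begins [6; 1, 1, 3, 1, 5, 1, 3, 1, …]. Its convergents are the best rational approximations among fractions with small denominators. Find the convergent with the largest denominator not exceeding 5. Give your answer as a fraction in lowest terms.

a_0 = 6: 6/1  (≤ bound)
a_1 = 1: 7/1  (≤ bound)
a_2 = 1: 13/2  (≤ bound)
a_3 = 3: 46/7  (> 5, stop)

13/2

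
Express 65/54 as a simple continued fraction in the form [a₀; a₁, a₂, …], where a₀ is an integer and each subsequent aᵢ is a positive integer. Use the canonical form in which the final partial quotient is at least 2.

[1; 4, 1, 10]

65 ÷ 54 → quotient 1, remainder 11
54 ÷ 11 → quotient 4, remainder 10
11 ÷ 10 → quotient 1, remainder 1
10 ÷ 1 → quotient 10, remainder 0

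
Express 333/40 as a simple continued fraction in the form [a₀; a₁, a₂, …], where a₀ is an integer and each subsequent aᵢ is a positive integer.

⌊333/40⌋ = 8, remainder 13
⌊40/13⌋ = 3, remainder 1
⌊13/1⌋ = 13, remainder 0

[8; 3, 13]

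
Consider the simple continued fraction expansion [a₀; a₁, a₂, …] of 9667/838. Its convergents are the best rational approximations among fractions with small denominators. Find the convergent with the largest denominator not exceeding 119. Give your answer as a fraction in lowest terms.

List convergents until the denominator exceeds the bound:
a_0 = 11: 11/1  (≤ bound)
a_1 = 1: 12/1  (≤ bound)
a_2 = 1: 23/2  (≤ bound)
a_3 = 6: 150/13  (≤ bound)
a_4 = 2: 323/28  (≤ bound)
a_5 = 14: 4672/405  (> 119, stop)

323/28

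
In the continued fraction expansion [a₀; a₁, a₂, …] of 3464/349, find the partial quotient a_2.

12

⌊3464/349⌋ = 9, remainder 323
⌊349/323⌋ = 1, remainder 26
⌊323/26⌋ = 12, remainder 11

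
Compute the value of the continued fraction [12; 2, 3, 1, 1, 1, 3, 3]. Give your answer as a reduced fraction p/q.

Use the convergent recurrence hₖ = aₖ·hₖ₋₁ + hₖ₋₂ (and likewise for the denominators kₖ):
a_0 = 12: 12/1
a_1 = 2: 25/2
a_2 = 3: 87/7
a_3 = 1: 112/9
a_4 = 1: 199/16
a_5 = 1: 311/25
a_6 = 3: 1132/91
a_7 = 3: 3707/298

3707/298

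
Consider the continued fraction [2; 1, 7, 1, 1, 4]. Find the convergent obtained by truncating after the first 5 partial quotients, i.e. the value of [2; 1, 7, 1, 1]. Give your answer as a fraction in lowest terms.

Compute successive convergents:
a_0 = 2: 2/1
a_1 = 1: 3/1
a_2 = 7: 23/8
a_3 = 1: 26/9
a_4 = 1: 49/17

49/17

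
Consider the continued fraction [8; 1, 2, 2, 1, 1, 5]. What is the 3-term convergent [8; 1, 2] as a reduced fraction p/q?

26/3

Start with 2.
1 + 1/(2/1) = 1 + 1/2 = 3/2
8 + 1/(3/2) = 8 + 2/3 = 26/3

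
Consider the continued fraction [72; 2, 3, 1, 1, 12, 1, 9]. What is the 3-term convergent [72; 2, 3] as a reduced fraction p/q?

a_0 = 72: 72/1
a_1 = 2: 145/2
a_2 = 3: 507/7

507/7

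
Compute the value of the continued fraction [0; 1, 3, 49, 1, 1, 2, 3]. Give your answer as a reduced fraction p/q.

Start with 3.
2 + 1/(3/1) = 2 + 1/3 = 7/3
1 + 1/(7/3) = 1 + 3/7 = 10/7
1 + 1/(10/7) = 1 + 7/10 = 17/10
49 + 1/(17/10) = 49 + 10/17 = 843/17
3 + 1/(843/17) = 3 + 17/843 = 2546/843
1 + 1/(2546/843) = 1 + 843/2546 = 3389/2546
0 + 1/(3389/2546) = 0 + 2546/3389 = 2546/3389

2546/3389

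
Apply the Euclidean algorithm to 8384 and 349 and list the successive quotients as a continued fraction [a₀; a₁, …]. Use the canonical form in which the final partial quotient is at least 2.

⌊8384/349⌋ = 24, remainder 8
⌊349/8⌋ = 43, remainder 5
⌊8/5⌋ = 1, remainder 3
⌊5/3⌋ = 1, remainder 2
⌊3/2⌋ = 1, remainder 1
⌊2/1⌋ = 2, remainder 0

[24; 43, 1, 1, 1, 2]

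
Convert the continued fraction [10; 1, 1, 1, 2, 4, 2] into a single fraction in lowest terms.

Start with 2.
4 + 1/(2/1) = 4 + 1/2 = 9/2
2 + 1/(9/2) = 2 + 2/9 = 20/9
1 + 1/(20/9) = 1 + 9/20 = 29/20
1 + 1/(29/20) = 1 + 20/29 = 49/29
1 + 1/(49/29) = 1 + 29/49 = 78/49
10 + 1/(78/49) = 10 + 49/78 = 829/78

829/78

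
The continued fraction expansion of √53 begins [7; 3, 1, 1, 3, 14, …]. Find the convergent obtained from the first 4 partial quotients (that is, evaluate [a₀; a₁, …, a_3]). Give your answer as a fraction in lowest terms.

51/7

Work from the innermost term outward:
Start with 1.
1 + 1/(1/1) = 1 + 1/1 = 2/1
3 + 1/(2/1) = 3 + 1/2 = 7/2
7 + 1/(7/2) = 7 + 2/7 = 51/7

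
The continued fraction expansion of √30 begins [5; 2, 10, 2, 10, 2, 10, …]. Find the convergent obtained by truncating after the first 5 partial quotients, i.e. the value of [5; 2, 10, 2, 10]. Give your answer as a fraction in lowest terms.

Start with 10.
2 + 1/(10/1) = 2 + 1/10 = 21/10
10 + 1/(21/10) = 10 + 10/21 = 220/21
2 + 1/(220/21) = 2 + 21/220 = 461/220
5 + 1/(461/220) = 5 + 220/461 = 2525/461

2525/461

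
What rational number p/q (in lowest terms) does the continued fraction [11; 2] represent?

23/2

a_0 = 11: 11/1
a_1 = 2: 23/2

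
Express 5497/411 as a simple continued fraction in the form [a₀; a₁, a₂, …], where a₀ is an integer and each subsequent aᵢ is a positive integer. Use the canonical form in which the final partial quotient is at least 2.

Run the Euclidean algorithm, recording each quotient:
5497 = 13·411 + 154, so a_0 = 13
411 = 2·154 + 103, so a_1 = 2
154 = 1·103 + 51, so a_2 = 1
103 = 2·51 + 1, so a_3 = 2
51 = 51·1 + 0, so a_4 = 51

[13; 2, 1, 2, 51]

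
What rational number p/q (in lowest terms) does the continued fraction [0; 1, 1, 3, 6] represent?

a_0 = 0: 0/1
a_1 = 1: 1/1
a_2 = 1: 1/2
a_3 = 3: 4/7
a_4 = 6: 25/44

25/44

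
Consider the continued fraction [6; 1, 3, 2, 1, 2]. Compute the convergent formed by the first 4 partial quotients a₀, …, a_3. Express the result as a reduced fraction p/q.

61/9

a_0 = 6: 6/1
a_1 = 1: 7/1
a_2 = 3: 27/4
a_3 = 2: 61/9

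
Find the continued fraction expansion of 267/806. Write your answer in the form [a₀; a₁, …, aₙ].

[0; 3, 53, 2, 2]

267 = 0·806 + 267, so a_0 = 0
806 = 3·267 + 5, so a_1 = 3
267 = 53·5 + 2, so a_2 = 53
5 = 2·2 + 1, so a_3 = 2
2 = 2·1 + 0, so a_4 = 2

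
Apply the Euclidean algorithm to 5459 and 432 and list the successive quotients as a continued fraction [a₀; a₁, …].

[12; 1, 1, 1, 3, 39]

Apply division with remainder until the remainder is 0:
5459 ÷ 432 → quotient 12, remainder 275
432 ÷ 275 → quotient 1, remainder 157
275 ÷ 157 → quotient 1, remainder 118
157 ÷ 118 → quotient 1, remainder 39
118 ÷ 39 → quotient 3, remainder 1
39 ÷ 1 → quotient 39, remainder 0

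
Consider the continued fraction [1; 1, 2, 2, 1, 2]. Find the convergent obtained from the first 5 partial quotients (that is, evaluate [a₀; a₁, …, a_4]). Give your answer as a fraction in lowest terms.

17/10

a_0 = 1: 1/1
a_1 = 1: 2/1
a_2 = 2: 5/3
a_3 = 2: 12/7
a_4 = 1: 17/10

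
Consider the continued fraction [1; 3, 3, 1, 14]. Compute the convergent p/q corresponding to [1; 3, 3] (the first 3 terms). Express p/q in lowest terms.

13/10

Starting at the tail and folding back:
Start with 3.
3 + 1/(3/1) = 3 + 1/3 = 10/3
1 + 1/(10/3) = 1 + 3/10 = 13/10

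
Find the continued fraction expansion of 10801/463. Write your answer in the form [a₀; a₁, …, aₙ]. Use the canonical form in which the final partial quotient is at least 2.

[23; 3, 21, 1, 2, 2]

⌊10801/463⌋ = 23, remainder 152
⌊463/152⌋ = 3, remainder 7
⌊152/7⌋ = 21, remainder 5
⌊7/5⌋ = 1, remainder 2
⌊5/2⌋ = 2, remainder 1
⌊2/1⌋ = 2, remainder 0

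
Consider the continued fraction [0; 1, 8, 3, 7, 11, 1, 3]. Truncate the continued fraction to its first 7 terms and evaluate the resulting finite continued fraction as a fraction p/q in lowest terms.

Use the convergent recurrence hₖ = aₖ·hₖ₋₁ + hₖ₋₂ (and likewise for the denominators kₖ):
a_0 = 0: 0/1
a_1 = 1: 1/1
a_2 = 8: 8/9
a_3 = 3: 25/28
a_4 = 7: 183/205
a_5 = 11: 2038/2283
a_6 = 1: 2221/2488

2221/2488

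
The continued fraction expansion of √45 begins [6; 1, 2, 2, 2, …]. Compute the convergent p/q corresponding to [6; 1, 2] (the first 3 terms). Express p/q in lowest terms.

20/3

Compute successive convergents:
a_0 = 6: 6/1
a_1 = 1: 7/1
a_2 = 2: 20/3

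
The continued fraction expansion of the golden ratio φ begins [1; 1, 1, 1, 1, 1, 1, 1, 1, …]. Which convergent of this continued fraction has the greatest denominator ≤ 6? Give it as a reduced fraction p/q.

8/5

a_0 = 1: 1/1  (≤ bound)
a_1 = 1: 2/1  (≤ bound)
a_2 = 1: 3/2  (≤ bound)
a_3 = 1: 5/3  (≤ bound)
a_4 = 1: 8/5  (≤ bound)
a_5 = 1: 13/8  (> 6, stop)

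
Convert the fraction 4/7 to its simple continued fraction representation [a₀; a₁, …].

4 ÷ 7 → quotient 0, remainder 4
7 ÷ 4 → quotient 1, remainder 3
4 ÷ 3 → quotient 1, remainder 1
3 ÷ 1 → quotient 3, remainder 0

[0; 1, 1, 3]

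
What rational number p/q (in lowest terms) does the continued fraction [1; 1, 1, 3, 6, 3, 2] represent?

Use the convergent recurrence hₖ = aₖ·hₖ₋₁ + hₖ₋₂ (and likewise for the denominators kₖ):
a_0 = 1: 1/1
a_1 = 1: 2/1
a_2 = 1: 3/2
a_3 = 3: 11/7
a_4 = 6: 69/44
a_5 = 3: 218/139
a_6 = 2: 505/322

505/322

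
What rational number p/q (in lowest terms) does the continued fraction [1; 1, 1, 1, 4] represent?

23/14

a_0 = 1: 1/1
a_1 = 1: 2/1
a_2 = 1: 3/2
a_3 = 1: 5/3
a_4 = 4: 23/14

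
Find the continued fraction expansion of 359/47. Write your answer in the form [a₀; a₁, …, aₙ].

359 = 7·47 + 30, so a_0 = 7
47 = 1·30 + 17, so a_1 = 1
30 = 1·17 + 13, so a_2 = 1
17 = 1·13 + 4, so a_3 = 1
13 = 3·4 + 1, so a_4 = 3
4 = 4·1 + 0, so a_5 = 4

[7; 1, 1, 1, 3, 4]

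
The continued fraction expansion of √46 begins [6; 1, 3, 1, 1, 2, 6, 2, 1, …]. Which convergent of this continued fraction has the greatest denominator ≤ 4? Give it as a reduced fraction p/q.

27/4

a_0 = 6: 6/1  (≤ bound)
a_1 = 1: 7/1  (≤ bound)
a_2 = 3: 27/4  (≤ bound)
a_3 = 1: 34/5  (> 4, stop)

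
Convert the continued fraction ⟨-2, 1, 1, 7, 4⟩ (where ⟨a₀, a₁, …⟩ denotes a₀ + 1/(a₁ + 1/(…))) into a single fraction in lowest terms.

Start with 4.
7 + 1/(4/1) = 7 + 1/4 = 29/4
1 + 1/(29/4) = 1 + 4/29 = 33/29
1 + 1/(33/29) = 1 + 29/33 = 62/33
-2 + 1/(62/33) = -2 + 33/62 = -91/62

-91/62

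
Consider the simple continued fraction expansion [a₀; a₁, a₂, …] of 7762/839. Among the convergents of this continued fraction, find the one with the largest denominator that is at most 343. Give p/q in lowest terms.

1545/167

List convergents until the denominator exceeds the bound:
a_0 = 9: 9/1  (≤ bound)
a_1 = 3: 28/3  (≤ bound)
a_2 = 1: 37/4  (≤ bound)
a_3 = 41: 1545/167  (≤ bound)
a_4 = 5: 7762/839  (> 343, stop)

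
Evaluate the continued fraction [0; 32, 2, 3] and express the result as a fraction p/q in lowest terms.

a_0 = 0: 0/1
a_1 = 32: 1/32
a_2 = 2: 2/65
a_3 = 3: 7/227

7/227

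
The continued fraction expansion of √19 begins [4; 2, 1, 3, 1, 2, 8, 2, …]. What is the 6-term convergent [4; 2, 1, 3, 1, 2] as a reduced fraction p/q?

Compute successive convergents:
a_0 = 4: 4/1
a_1 = 2: 9/2
a_2 = 1: 13/3
a_3 = 3: 48/11
a_4 = 1: 61/14
a_5 = 2: 170/39

170/39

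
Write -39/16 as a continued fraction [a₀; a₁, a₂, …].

[-3; 1, 1, 3, 2]

-39 = -3·16 + 9, so a_0 = -3
16 = 1·9 + 7, so a_1 = 1
9 = 1·7 + 2, so a_2 = 1
7 = 3·2 + 1, so a_3 = 3
2 = 2·1 + 0, so a_4 = 2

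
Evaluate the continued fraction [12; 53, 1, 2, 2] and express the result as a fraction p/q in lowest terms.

4519/376

a_0 = 12: 12/1
a_1 = 53: 637/53
a_2 = 1: 649/54
a_3 = 2: 1935/161
a_4 = 2: 4519/376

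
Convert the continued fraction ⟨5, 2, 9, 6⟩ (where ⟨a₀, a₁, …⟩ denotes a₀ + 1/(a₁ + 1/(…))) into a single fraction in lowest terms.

Start with 6.
9 + 1/(6/1) = 9 + 1/6 = 55/6
2 + 1/(55/6) = 2 + 6/55 = 116/55
5 + 1/(116/55) = 5 + 55/116 = 635/116

635/116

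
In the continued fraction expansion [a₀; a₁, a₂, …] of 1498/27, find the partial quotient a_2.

⌊1498/27⌋ = 55, remainder 13
⌊27/13⌋ = 2, remainder 1
⌊13/1⌋ = 13, remainder 0

13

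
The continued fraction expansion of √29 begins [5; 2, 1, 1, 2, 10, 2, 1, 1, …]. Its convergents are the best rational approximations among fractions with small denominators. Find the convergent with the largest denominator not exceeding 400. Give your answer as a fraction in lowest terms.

a_0 = 5: 5/1  (≤ bound)
a_1 = 2: 11/2  (≤ bound)
a_2 = 1: 16/3  (≤ bound)
a_3 = 1: 27/5  (≤ bound)
a_4 = 2: 70/13  (≤ bound)
a_5 = 10: 727/135  (≤ bound)
a_6 = 2: 1524/283  (≤ bound)
a_7 = 1: 2251/418  (> 400, stop)

1524/283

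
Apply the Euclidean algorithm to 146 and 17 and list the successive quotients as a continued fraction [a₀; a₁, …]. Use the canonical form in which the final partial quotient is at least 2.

⌊146/17⌋ = 8, remainder 10
⌊17/10⌋ = 1, remainder 7
⌊10/7⌋ = 1, remainder 3
⌊7/3⌋ = 2, remainder 1
⌊3/1⌋ = 3, remainder 0

[8; 1, 1, 2, 3]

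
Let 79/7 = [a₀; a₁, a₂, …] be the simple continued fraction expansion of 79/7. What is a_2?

2

⌊79/7⌋ = 11, remainder 2
⌊7/2⌋ = 3, remainder 1
⌊2/1⌋ = 2, remainder 0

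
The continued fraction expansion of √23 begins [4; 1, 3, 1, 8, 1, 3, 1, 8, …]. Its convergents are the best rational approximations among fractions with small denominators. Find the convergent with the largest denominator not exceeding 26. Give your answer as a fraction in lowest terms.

24/5

a_0 = 4: 4/1  (≤ bound)
a_1 = 1: 5/1  (≤ bound)
a_2 = 3: 19/4  (≤ bound)
a_3 = 1: 24/5  (≤ bound)
a_4 = 8: 211/44  (> 26, stop)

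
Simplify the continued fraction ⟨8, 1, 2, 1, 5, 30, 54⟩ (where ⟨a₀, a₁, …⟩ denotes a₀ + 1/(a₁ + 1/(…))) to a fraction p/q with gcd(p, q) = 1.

Start with 54.
30 + 1/(54/1) = 30 + 1/54 = 1621/54
5 + 1/(1621/54) = 5 + 54/1621 = 8159/1621
1 + 1/(8159/1621) = 1 + 1621/8159 = 9780/8159
2 + 1/(9780/8159) = 2 + 8159/9780 = 27719/9780
1 + 1/(27719/9780) = 1 + 9780/27719 = 37499/27719
8 + 1/(37499/27719) = 8 + 27719/37499 = 327711/37499

327711/37499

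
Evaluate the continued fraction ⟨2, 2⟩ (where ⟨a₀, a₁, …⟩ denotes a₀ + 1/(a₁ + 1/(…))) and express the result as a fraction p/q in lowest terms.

Start with 2.
2 + 1/(2/1) = 2 + 1/2 = 5/2

5/2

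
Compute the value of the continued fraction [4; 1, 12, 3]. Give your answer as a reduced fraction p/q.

Build up convergents one term at a time:
a_0 = 4: 4/1
a_1 = 1: 5/1
a_2 = 12: 64/13
a_3 = 3: 197/40

197/40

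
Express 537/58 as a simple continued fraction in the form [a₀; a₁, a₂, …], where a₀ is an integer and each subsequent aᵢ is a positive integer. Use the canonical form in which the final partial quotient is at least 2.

⌊537/58⌋ = 9, remainder 15
⌊58/15⌋ = 3, remainder 13
⌊15/13⌋ = 1, remainder 2
⌊13/2⌋ = 6, remainder 1
⌊2/1⌋ = 2, remainder 0

[9; 3, 1, 6, 2]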